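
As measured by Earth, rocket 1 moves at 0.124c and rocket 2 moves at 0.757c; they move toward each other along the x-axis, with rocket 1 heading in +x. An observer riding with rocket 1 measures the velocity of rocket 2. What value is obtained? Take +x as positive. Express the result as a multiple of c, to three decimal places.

-0.805c

β_A = 0.124, β_B = -0.757.
Transform to A's frame with the inverse velocity-addition law: u' = (u − v)/(1 − uv/c²), taking u = β_B and v = β_A.
u' = (-0.757 − 0.124) / (1 − (0.124)(-0.757)) = -0.8810/1.0939 = -0.8054.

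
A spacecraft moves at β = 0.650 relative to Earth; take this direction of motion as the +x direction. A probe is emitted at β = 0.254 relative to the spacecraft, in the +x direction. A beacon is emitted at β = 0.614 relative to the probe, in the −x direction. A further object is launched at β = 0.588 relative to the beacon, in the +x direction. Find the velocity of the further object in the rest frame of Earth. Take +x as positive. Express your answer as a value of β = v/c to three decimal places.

Apply u = (u' + v)/(1 + u'v/c²) successively, working outward toward Earth.
Start: velocity of the spacecraft relative to Earth = 0.6500c.
Compose with the probe (u' = 0.254 in the spacecraft frame): u_1 = (0.254 + 0.650) / (1 + 0.254·0.650) = 0.9040/1.1651 = 0.7759.
Compose with the beacon (u' = -0.614 in the probe frame): u_2 = (-0.614 + 0.776) / (1 + (-0.614)·0.776) = 0.1619/0.5236 = 0.3092.
Compose with the further object (u' = 0.588 in the beacon frame): u_3 = (0.588 + 0.309) / (1 + 0.588·0.309) = 0.8972/1.1818 = 0.7592.

β = +0.759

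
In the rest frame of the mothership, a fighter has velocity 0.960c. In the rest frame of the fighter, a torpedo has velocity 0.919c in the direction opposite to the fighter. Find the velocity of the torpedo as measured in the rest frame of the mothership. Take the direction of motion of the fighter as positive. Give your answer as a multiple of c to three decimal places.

With v = 0.960 and u' = -0.919 (in units of c),
u = (u' + v)/(1 + u'v/c²):
u = (-0.919 + 0.960) / (1 + (-0.919)·0.960) = 0.0410/0.1178 = 0.3482

+0.348c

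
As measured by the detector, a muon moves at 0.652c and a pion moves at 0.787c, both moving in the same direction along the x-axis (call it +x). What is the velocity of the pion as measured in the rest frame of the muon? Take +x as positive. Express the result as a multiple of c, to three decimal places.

+0.277c

β_A = 0.652, β_B = 0.787.
Transform to A's frame with the inverse velocity-addition law: u' = (u − v)/(1 − uv/c²), taking u = β_B and v = β_A.
u' = (0.787 − 0.652) / (1 − (0.652)(0.787)) = 0.1350/0.4869 = 0.2773.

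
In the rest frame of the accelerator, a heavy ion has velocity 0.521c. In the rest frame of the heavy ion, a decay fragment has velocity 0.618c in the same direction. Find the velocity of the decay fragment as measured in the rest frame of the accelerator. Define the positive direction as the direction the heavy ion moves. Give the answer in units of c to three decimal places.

With v = 0.521 and u' = 0.618 (in units of c),
u = (u' + v)/(1 + u'v/c²):
u = (0.618 + 0.521) / (1 + 0.618·0.521) = 1.1390/1.3220 = 0.8616

0.862c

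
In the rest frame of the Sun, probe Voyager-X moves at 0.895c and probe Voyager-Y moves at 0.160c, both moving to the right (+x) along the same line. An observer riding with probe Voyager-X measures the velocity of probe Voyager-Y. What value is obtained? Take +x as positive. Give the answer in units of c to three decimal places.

-0.858c

β_A = 0.895, β_B = 0.160.
Transform to A's frame with the inverse velocity-addition law: u' = (u − v)/(1 − uv/c²), taking u = β_B and v = β_A.
u' = (0.160 − 0.895) / (1 − (0.895)(0.160)) = -0.7350/0.8568 = -0.8578.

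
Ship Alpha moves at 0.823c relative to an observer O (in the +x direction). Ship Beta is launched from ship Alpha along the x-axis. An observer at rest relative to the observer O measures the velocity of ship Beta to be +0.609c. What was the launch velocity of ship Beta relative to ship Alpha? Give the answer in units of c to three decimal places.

-0.429c

Invert the composition law: u' = (u − v)/(1 − uv/c²).
u' = (0.609 − 0.823) / (1 − (0.609)(0.823)) = -0.2140/0.4988 = -0.4290.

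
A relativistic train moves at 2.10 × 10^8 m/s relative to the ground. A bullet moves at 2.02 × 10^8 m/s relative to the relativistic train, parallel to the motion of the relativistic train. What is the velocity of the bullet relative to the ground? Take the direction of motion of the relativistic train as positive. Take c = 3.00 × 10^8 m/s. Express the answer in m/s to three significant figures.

2.80 × 10^8 m/s

In units of c (dividing by 3.00 × 10^8 m/s): v = 0.700, u' = 0.673.
u = (u' + v)/(1 + u'v/c²):
u = (0.673 + 0.700) / (1 + 0.673·0.700) = 1.3733/1.4713 = 0.9334
Converting back: u = 0.9334 × 3.00 × 10^8 m/s.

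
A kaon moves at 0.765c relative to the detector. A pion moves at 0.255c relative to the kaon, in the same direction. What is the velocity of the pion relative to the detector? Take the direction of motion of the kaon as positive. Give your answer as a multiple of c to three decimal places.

0.854c

With v = 0.765 and u' = 0.255 (in units of c),
u = (u' + v)/(1 + u'v/c²):
u = (0.255 + 0.765) / (1 + 0.255·0.765) = 1.0200/1.1951 = 0.8535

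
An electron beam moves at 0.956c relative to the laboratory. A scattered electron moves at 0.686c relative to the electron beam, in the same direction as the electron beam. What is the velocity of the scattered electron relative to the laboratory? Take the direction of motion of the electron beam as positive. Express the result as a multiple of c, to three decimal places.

With v = 0.956 and u' = 0.686 (in units of c),
u = (u' + v)/(1 + u'v/c²):
u = (0.686 + 0.956) / (1 + 0.686·0.956) = 1.6420/1.6558 = 0.9917

0.992c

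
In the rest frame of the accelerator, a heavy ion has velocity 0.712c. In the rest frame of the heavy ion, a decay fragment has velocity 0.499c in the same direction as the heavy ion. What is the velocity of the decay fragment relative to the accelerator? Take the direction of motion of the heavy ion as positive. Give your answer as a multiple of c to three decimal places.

0.894c

With v = 0.712 and u' = 0.499 (in units of c),
u = (u' + v)/(1 + u'v/c²):
u = (0.499 + 0.712) / (1 + 0.499·0.712) = 1.2110/1.3553 = 0.8935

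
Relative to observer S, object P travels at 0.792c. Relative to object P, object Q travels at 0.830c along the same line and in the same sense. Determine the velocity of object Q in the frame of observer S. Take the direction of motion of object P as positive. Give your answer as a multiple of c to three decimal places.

With v = 0.792 and u' = 0.830 (in units of c),
u = (u' + v)/(1 + u'v/c²):
u = (0.830 + 0.792) / (1 + 0.830·0.792) = 1.6220/1.6574 = 0.9787

0.979c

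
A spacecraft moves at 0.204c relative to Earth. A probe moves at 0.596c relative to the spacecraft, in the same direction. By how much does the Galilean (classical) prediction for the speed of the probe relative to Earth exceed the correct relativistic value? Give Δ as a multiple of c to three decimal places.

Galilean: u_cl = 0.596 + 0.204 = 0.8000.
Relativistic: u_rel = (0.596 + 0.204) / (1 + 0.596·0.204) = 0.8000/1.1216 = 0.7133.
Δ = 0.8000 − 0.7133 = 0.0867.

Δ = 0.087c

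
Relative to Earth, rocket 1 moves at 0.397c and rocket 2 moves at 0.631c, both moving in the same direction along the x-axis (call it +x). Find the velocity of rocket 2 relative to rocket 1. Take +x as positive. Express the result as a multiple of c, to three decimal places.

β_A = 0.397, β_B = 0.631.
Transform to A's frame with the inverse velocity-addition law: u' = (u − v)/(1 − uv/c²), taking u = β_B and v = β_A.
u' = (0.631 − 0.397) / (1 − (0.397)(0.631)) = 0.2340/0.7495 = 0.3122.

+0.312c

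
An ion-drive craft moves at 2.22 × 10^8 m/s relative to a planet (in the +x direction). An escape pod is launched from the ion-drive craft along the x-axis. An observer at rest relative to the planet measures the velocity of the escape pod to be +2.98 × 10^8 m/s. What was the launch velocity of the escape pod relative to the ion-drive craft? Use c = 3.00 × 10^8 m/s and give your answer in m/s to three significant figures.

v = 0.740c, u = 0.993c.
Invert the composition law: u' = (u − v)/(1 − uv/c²).
u' = (0.993 − 0.740) / (1 − (0.993)(0.740)) = 0.2533/0.2649 = 0.9562.
u' = 0.9562 × 3.00 × 10^8 m/s.

+2.87 × 10^8 m/s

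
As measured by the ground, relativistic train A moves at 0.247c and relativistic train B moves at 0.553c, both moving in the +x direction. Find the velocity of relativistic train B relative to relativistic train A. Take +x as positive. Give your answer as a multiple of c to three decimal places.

β_A = 0.247, β_B = 0.553.
Transform to A's frame with the inverse velocity-addition law: u' = (u − v)/(1 − uv/c²), taking u = β_B and v = β_A.
u' = (0.553 − 0.247) / (1 − (0.247)(0.553)) = 0.3060/0.8634 = 0.3544.

+0.354c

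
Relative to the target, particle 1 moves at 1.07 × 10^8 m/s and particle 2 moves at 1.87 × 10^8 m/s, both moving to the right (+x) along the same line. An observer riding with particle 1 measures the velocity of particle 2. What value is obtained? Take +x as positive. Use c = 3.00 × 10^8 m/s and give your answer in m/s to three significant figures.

+1.03 × 10^8 m/s

β_A = 0.357, β_B = 0.623 (dividing each by c = 3.00 × 10^8 m/s).
Transform to A's frame with the inverse velocity-addition law: u' = (u − v)/(1 − uv/c²), taking u = β_B and v = β_A.
u' = (0.623 − 0.357) / (1 − (0.357)(0.623)) = 0.2667/0.7777 = 0.3429.
u' = 0.3429 × 3.00 × 10^8 m/s.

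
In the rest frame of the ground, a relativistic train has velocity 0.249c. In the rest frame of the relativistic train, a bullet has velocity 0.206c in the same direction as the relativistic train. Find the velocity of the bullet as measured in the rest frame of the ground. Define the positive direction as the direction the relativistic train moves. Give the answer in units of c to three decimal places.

0.433c

With v = 0.249 and u' = 0.206 (in units of c),
u = (u' + v)/(1 + u'v/c²):
u = (0.206 + 0.249) / (1 + 0.206·0.249) = 0.4550/1.0513 = 0.4328
(Galilean addition would give +0.455c.)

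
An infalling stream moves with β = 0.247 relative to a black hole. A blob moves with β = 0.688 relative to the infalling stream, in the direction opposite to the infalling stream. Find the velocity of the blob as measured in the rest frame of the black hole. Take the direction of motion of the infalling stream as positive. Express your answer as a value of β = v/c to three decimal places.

β = -0.531

With v = 0.247 and u' = -0.688 (in units of c),
u = (u' + v)/(1 + u'v/c²):
u = (-0.688 + 0.247) / (1 + (-0.688)·0.247) = -0.4410/0.8301 = -0.5313
(Galilean addition would give -0.441c.)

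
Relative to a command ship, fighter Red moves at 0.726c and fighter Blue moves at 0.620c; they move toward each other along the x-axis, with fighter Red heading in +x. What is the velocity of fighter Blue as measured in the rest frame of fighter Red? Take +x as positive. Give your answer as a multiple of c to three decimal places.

-0.928c

β_A = 0.726, β_B = -0.620.
Transform to A's frame with the inverse velocity-addition law: u' = (u − v)/(1 − uv/c²), taking u = β_B and v = β_A.
u' = (-0.620 − 0.726) / (1 − (0.726)(-0.620)) = -1.3460/1.4501 = -0.9282.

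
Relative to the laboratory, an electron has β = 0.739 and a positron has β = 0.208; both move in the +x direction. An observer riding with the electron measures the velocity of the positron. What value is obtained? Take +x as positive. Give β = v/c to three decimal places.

β = -0.627

β_A = 0.739, β_B = 0.208.
Transform to A's frame with the inverse velocity-addition law: u' = (u − v)/(1 − uv/c²), taking u = β_B and v = β_A.
u' = (0.208 − 0.739) / (1 − (0.739)(0.208)) = -0.5310/0.8463 = -0.6274.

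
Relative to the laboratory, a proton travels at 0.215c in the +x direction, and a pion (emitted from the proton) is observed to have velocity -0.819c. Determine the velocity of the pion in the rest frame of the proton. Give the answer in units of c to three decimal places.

-0.879c

Invert the composition law: u' = (u − v)/(1 − uv/c²).
u' = (-0.819 − 0.215) / (1 − (-0.819)(0.215)) = -1.0340/1.1761 = -0.8792.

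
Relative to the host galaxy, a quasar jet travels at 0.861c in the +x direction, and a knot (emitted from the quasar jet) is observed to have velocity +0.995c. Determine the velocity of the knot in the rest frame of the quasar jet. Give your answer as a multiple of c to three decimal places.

+0.935c

Invert the composition law: u' = (u − v)/(1 − uv/c²).
u' = (0.995 − 0.861) / (1 − (0.995)(0.861)) = 0.1340/0.1433 = 0.9351.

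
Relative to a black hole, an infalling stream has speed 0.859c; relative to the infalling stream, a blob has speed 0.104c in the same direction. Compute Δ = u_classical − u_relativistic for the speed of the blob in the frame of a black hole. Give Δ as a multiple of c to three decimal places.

Galilean: u_cl = 0.104 + 0.859 = 0.9630.
Relativistic: u_rel = (0.104 + 0.859) / (1 + 0.104·0.859) = 0.9630/1.0893 = 0.8840.
Δ = 0.9630 − 0.8840 = 0.0790.

Δ = 0.079c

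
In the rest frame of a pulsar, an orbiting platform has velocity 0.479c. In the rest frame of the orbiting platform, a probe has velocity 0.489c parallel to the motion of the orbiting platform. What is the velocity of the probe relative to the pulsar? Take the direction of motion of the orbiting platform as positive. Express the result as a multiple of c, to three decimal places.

0.784c

With v = 0.479 and u' = 0.489 (in units of c),
u = (u' + v)/(1 + u'v/c²):
u = (0.489 + 0.479) / (1 + 0.489·0.479) = 0.9680/1.2342 = 0.7843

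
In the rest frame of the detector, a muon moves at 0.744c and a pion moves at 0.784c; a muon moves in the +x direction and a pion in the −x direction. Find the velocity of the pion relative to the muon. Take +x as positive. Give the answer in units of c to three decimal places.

β_A = 0.744, β_B = -0.784.
Transform to A's frame with the inverse velocity-addition law: u' = (u − v)/(1 − uv/c²), taking u = β_B and v = β_A.
u' = (-0.784 − 0.744) / (1 − (0.744)(-0.784)) = -1.5280/1.5833 = -0.9651.

-0.965c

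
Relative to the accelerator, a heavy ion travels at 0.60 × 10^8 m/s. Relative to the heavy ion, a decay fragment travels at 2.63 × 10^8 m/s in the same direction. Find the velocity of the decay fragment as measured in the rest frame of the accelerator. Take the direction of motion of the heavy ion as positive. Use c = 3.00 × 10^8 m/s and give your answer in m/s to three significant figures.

2.75 × 10^8 m/s

In units of c (dividing by 3.00 × 10^8 m/s): v = 0.200, u' = 0.877.
u = (u' + v)/(1 + u'v/c²):
u = (0.877 + 0.200) / (1 + 0.877·0.200) = 1.0767/1.1753 = 0.9161
Converting back: u = 0.9161 × 3.00 × 10^8 m/s.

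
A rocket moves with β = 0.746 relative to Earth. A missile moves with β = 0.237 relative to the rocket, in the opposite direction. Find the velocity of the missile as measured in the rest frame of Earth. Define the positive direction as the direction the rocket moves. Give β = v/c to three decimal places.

With v = 0.746 and u' = -0.237 (in units of c),
u = (u' + v)/(1 + u'v/c²):
u = (-0.237 + 0.746) / (1 + (-0.237)·0.746) = 0.5090/0.8232 = 0.6183
(Galilean addition would give +0.509c.)

β = +0.618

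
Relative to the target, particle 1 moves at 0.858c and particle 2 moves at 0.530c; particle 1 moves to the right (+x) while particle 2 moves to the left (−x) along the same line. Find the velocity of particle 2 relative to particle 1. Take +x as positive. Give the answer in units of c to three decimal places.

β_A = 0.858, β_B = -0.530.
Transform to A's frame with the inverse velocity-addition law: u' = (u − v)/(1 − uv/c²), taking u = β_B and v = β_A.
u' = (-0.530 − 0.858) / (1 − (0.858)(-0.530)) = -1.3880/1.4547 = -0.9541.

-0.954c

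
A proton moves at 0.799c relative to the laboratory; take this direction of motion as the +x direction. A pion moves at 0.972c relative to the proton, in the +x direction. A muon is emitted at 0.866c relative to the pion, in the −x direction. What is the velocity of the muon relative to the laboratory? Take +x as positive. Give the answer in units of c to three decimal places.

Apply u = (u' + v)/(1 + u'v/c²) successively, working outward toward the laboratory.
Start: velocity of the proton relative to the laboratory = 0.7990c.
Compose with the pion (u' = 0.972 in the proton frame): u_1 = (0.972 + 0.799) / (1 + 0.972·0.799) = 1.7710/1.7766 = 0.9968.
Compose with the muon (u' = -0.866 in the pion frame): u_2 = (-0.866 + 0.997) / (1 + (-0.866)·0.997) = 0.1308/0.1367 = 0.9568.

+0.957c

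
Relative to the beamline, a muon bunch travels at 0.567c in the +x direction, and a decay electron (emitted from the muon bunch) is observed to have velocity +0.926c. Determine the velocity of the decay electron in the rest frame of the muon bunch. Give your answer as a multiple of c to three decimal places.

+0.756c

Invert the composition law: u' = (u − v)/(1 − uv/c²).
u' = (0.926 − 0.567) / (1 − (0.926)(0.567)) = 0.3590/0.4750 = 0.7559.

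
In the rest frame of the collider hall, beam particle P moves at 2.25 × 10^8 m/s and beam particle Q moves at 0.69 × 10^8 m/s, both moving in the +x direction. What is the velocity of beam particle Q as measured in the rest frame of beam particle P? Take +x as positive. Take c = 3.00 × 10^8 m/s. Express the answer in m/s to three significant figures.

β_A = 0.750, β_B = 0.230 (dividing each by c = 3.00 × 10^8 m/s).
Transform to A's frame with the inverse velocity-addition law: u' = (u − v)/(1 − uv/c²), taking u = β_B and v = β_A.
u' = (0.230 − 0.750) / (1 − (0.750)(0.230)) = -0.5200/0.8275 = -0.6284.
u' = -0.6284 × 3.00 × 10^8 m/s.

-1.89 × 10^8 m/s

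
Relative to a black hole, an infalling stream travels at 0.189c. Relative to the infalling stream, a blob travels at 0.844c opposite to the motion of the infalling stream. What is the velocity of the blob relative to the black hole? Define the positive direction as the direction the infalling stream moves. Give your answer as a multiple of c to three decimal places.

With v = 0.189 and u' = -0.844 (in units of c),
u = (u' + v)/(1 + u'v/c²):
u = (-0.844 + 0.189) / (1 + (-0.844)·0.189) = -0.6550/0.8405 = -0.7793

-0.779c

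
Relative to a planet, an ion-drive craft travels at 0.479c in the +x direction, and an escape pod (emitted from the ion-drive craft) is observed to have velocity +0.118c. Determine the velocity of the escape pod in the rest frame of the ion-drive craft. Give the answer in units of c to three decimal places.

Invert the composition law: u' = (u − v)/(1 − uv/c²).
u' = (0.118 − 0.479) / (1 − (0.118)(0.479)) = -0.3610/0.9435 = -0.3826.

-0.383c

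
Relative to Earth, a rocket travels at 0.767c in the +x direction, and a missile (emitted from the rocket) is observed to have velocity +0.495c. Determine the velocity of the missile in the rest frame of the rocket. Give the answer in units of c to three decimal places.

-0.438c

Invert the composition law: u' = (u − v)/(1 − uv/c²).
u' = (0.495 − 0.767) / (1 − (0.495)(0.767)) = -0.2720/0.6203 = -0.4385.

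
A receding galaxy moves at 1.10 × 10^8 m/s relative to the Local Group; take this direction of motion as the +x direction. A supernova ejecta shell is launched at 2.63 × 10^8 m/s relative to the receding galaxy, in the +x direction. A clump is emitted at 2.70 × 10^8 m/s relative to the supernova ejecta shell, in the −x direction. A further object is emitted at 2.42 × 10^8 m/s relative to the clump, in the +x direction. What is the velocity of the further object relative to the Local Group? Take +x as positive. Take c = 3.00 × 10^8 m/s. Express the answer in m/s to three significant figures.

Apply u = (u' + v)/(1 + u'v/c²) successively, working outward toward the Local Group.
(Dividing each given speed by c = 3.00 × 10^8 m/s to work in units of c.)
Start: velocity of the receding galaxy relative to the Local Group = 0.3667c.
Compose with the supernova ejecta shell (u' = 0.877 in the receding galaxy frame): u_1 = (0.877 + 0.367) / (1 + 0.877·0.367) = 1.2433/1.3214 = 0.9409.
Compose with the clump (u' = -0.900 in the supernova ejecta shell frame): u_2 = (-0.900 + 0.941) / (1 + (-0.900)·0.941) = 0.0409/0.1532 = 0.2669.
Compose with the further object (u' = 0.807 in the clump frame): u_3 = (0.807 + 0.267) / (1 + 0.807·0.267) = 1.0736/1.2153 = 0.8834.
So u = 0.8834 × 3.00 × 10^8 m/s.

+2.65 × 10^8 m/s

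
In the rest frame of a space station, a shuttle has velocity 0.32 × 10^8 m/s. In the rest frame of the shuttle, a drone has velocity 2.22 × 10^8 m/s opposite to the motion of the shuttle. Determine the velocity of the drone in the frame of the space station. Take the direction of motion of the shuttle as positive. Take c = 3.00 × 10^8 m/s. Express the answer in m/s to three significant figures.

In units of c (dividing by 3.00 × 10^8 m/s): v = 0.107, u' = -0.740.
u = (u' + v)/(1 + u'v/c²):
u = (-0.740 + 0.107) / (1 + (-0.740)·0.107) = -0.6333/0.9211 = -0.6876
Converting back: u = -0.6876 × 3.00 × 10^8 m/s.

-2.06 × 10^8 m/s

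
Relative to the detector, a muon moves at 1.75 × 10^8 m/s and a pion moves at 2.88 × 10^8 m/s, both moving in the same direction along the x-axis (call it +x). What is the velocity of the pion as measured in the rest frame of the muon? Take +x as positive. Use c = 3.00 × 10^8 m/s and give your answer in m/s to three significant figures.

+2.57 × 10^8 m/s

β_A = 0.583, β_B = 0.960 (dividing each by c = 3.00 × 10^8 m/s).
Transform to A's frame with the inverse velocity-addition law: u' = (u − v)/(1 − uv/c²), taking u = β_B and v = β_A.
u' = (0.960 − 0.583) / (1 − (0.583)(0.960)) = 0.3767/0.4400 = 0.8561.
u' = 0.8561 × 3.00 × 10^8 m/s.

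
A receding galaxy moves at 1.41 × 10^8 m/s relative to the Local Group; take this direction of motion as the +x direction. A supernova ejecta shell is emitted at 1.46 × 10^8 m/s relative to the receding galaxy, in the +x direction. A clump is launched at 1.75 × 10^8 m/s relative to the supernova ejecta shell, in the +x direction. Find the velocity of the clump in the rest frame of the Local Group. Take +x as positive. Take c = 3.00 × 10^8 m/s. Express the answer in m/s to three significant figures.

Apply u = (u' + v)/(1 + u'v/c²) successively, working outward toward the Local Group.
(Dividing each given speed by c = 3.00 × 10^8 m/s to work in units of c.)
Start: velocity of the receding galaxy relative to the Local Group = 0.4700c.
Compose with the supernova ejecta shell (u' = 0.487 in the receding galaxy frame): u_1 = (0.487 + 0.470) / (1 + 0.487·0.470) = 0.9567/1.2287 = 0.7786.
Compose with the clump (u' = 0.583 in the supernova ejecta shell frame): u_2 = (0.583 + 0.779) / (1 + 0.583·0.779) = 1.3619/1.4542 = 0.9366.
So u = 0.9366 × 3.00 × 10^8 m/s.

2.81 × 10^8 m/s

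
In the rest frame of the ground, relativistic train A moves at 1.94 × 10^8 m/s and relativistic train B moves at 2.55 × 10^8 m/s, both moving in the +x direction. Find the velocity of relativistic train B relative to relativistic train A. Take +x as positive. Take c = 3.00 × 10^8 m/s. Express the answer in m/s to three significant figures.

+1.35 × 10^8 m/s

β_A = 0.647, β_B = 0.850 (dividing each by c = 3.00 × 10^8 m/s).
Transform to A's frame with the inverse velocity-addition law: u' = (u − v)/(1 − uv/c²), taking u = β_B and v = β_A.
u' = (0.850 − 0.647) / (1 − (0.647)(0.850)) = 0.2033/0.4503 = 0.4515.
u' = 0.4515 × 3.00 × 10^8 m/s.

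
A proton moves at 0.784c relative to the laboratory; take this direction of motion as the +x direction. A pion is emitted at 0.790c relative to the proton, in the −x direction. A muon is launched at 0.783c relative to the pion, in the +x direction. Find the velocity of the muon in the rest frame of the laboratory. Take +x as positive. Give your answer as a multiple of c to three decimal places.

Apply u = (u' + v)/(1 + u'v/c²) successively, working outward toward the laboratory.
Start: velocity of the proton relative to the laboratory = 0.7840c.
Compose with the pion (u' = -0.790 in the proton frame): u_1 = (-0.790 + 0.784) / (1 + (-0.790)·0.784) = -0.0060/0.3806 = -0.0158.
Compose with the muon (u' = 0.783 in the pion frame): u_2 = (0.783 + (-0.016)) / (1 + 0.783·(-0.016)) = 0.7672/0.9877 = 0.7768.

+0.777c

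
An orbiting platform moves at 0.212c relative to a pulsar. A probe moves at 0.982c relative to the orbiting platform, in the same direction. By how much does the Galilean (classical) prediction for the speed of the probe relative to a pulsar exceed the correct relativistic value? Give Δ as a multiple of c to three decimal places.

Galilean: u_cl = 0.982 + 0.212 = 1.1940.
Relativistic: u_rel = (0.982 + 0.212) / (1 + 0.982·0.212) = 1.1940/1.2082 = 0.9883.
Δ = 1.1940 − 0.9883 = 0.2057.
(The classical prediction exceeds c; the relativistic result does not.)

Δ = 0.206c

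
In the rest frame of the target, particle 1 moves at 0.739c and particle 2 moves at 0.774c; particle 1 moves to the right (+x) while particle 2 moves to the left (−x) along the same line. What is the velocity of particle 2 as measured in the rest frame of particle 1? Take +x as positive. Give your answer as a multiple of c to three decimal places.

-0.962c

β_A = 0.739, β_B = -0.774.
Transform to A's frame with the inverse velocity-addition law: u' = (u − v)/(1 − uv/c²), taking u = β_B and v = β_A.
u' = (-0.774 − 0.739) / (1 − (0.739)(-0.774)) = -1.5130/1.5720 = -0.9625.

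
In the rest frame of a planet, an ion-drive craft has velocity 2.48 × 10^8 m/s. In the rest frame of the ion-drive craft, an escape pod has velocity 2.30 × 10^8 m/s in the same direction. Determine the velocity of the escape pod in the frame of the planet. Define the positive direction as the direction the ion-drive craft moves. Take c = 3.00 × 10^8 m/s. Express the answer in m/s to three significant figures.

2.93 × 10^8 m/s

In units of c (dividing by 3.00 × 10^8 m/s): v = 0.827, u' = 0.767.
u = (u' + v)/(1 + u'v/c²):
u = (0.767 + 0.827) / (1 + 0.767·0.827) = 1.5933/1.6338 = 0.9752
(Galilean addition would give +1.593c, exceeding c.)
Converting back: u = 0.9752 × 3.00 × 10^8 m/s.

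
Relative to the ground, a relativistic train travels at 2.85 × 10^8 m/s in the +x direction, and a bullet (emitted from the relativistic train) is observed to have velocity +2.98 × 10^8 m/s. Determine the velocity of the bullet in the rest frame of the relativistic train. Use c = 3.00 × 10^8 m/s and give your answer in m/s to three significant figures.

+2.31 × 10^8 m/s

v = 0.950c, u = 0.993c.
Invert the composition law: u' = (u − v)/(1 − uv/c²).
u' = (0.993 − 0.950) / (1 − (0.993)(0.950)) = 0.0433/0.0563 = 0.7692.
u' = 0.7692 × 3.00 × 10^8 m/s.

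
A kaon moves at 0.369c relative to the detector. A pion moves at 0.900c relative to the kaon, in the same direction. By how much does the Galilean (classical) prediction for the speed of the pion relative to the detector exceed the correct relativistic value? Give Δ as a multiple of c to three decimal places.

Galilean: u_cl = 0.900 + 0.369 = 1.2690.
Relativistic: u_rel = (0.900 + 0.369) / (1 + 0.900·0.369) = 1.2690/1.3321 = 0.9526.
Δ = 1.2690 − 0.9526 = 0.3164.
(The classical prediction exceeds c; the relativistic result does not.)

Δ = 0.316c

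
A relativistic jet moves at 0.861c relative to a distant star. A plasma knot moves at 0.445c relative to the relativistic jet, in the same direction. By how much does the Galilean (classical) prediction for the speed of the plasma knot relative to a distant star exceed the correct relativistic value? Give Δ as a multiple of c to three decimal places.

Galilean: u_cl = 0.445 + 0.861 = 1.3060.
Relativistic: u_rel = (0.445 + 0.861) / (1 + 0.445·0.861) = 1.3060/1.3831 = 0.9442.
Δ = 1.3060 − 0.9442 = 0.3618.
(The classical prediction exceeds c; the relativistic result does not.)

Δ = 0.362c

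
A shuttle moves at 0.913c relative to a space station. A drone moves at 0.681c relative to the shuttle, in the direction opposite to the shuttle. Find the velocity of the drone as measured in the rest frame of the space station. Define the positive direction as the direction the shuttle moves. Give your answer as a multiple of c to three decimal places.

+0.613c

With v = 0.913 and u' = -0.681 (in units of c),
u = (u' + v)/(1 + u'v/c²):
u = (-0.681 + 0.913) / (1 + (-0.681)·0.913) = 0.2320/0.3782 = 0.6134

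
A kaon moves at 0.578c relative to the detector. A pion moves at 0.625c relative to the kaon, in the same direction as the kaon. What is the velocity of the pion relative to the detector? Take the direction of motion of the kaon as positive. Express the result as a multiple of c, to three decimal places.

With v = 0.578 and u' = 0.625 (in units of c),
u = (u' + v)/(1 + u'v/c²):
u = (0.625 + 0.578) / (1 + 0.625·0.578) = 1.2030/1.3613 = 0.8837

0.884c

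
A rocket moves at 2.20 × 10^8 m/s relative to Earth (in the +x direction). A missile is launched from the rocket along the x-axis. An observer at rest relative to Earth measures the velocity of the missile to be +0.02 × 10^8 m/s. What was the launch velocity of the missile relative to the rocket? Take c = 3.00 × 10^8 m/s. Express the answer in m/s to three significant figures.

v = 0.733c, u = 0.007c.
Invert the composition law: u' = (u − v)/(1 − uv/c²).
u' = (0.007 − 0.733) / (1 − (0.007)(0.733)) = -0.7267/0.9951 = -0.7302.
u' = -0.7302 × 3.00 × 10^8 m/s.

-2.19 × 10^8 m/s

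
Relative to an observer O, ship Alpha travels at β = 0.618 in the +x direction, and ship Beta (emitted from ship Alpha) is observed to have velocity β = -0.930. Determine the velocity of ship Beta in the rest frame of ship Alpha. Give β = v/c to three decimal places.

Invert the composition law: u' = (u − v)/(1 − uv/c²).
u' = (-0.930 − 0.618) / (1 − (-0.930)(0.618)) = -1.5480/1.5747 = -0.9830.

β = -0.983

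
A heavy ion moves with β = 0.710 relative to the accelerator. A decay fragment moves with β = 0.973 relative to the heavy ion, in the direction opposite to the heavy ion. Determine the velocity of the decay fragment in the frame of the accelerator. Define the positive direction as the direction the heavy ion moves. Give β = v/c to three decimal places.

With v = 0.710 and u' = -0.973 (in units of c),
u = (u' + v)/(1 + u'v/c²):
u = (-0.973 + 0.710) / (1 + (-0.973)·0.710) = -0.2630/0.3092 = -0.8507
(Galilean addition would give -0.263c.)

β = -0.851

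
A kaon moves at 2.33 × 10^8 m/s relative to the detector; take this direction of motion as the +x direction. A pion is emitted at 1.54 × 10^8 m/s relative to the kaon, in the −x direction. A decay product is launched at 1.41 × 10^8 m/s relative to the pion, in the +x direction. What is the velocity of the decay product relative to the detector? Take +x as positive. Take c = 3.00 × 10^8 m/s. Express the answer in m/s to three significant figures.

+2.26 × 10^8 m/s

Apply u = (u' + v)/(1 + u'v/c²) successively, working outward toward the detector.
(Dividing each given speed by c = 3.00 × 10^8 m/s to work in units of c.)
Start: velocity of the kaon relative to the detector = 0.7767c.
Compose with the pion (u' = -0.513 in the kaon frame): u_1 = (-0.513 + 0.777) / (1 + (-0.513)·0.777) = 0.2633/0.6013 = 0.4379.
Compose with the decay product (u' = 0.470 in the pion frame): u_2 = (0.470 + 0.438) / (1 + 0.470·0.438) = 0.9079/1.2058 = 0.7530.
So u = 0.7530 × 3.00 × 10^8 m/s.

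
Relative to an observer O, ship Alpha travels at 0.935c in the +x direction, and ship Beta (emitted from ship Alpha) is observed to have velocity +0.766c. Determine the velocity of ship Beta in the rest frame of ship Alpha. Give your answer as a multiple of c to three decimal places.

-0.596c

Invert the composition law: u' = (u − v)/(1 − uv/c²).
u' = (0.766 − 0.935) / (1 − (0.766)(0.935)) = -0.1690/0.2838 = -0.5955.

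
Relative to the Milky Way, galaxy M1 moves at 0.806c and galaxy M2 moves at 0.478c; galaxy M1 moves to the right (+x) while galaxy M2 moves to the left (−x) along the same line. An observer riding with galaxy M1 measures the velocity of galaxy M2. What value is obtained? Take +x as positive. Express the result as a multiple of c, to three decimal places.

-0.927c

β_A = 0.806, β_B = -0.478.
Transform to A's frame with the inverse velocity-addition law: u' = (u − v)/(1 − uv/c²), taking u = β_B and v = β_A.
u' = (-0.478 − 0.806) / (1 − (0.806)(-0.478)) = -1.2840/1.3853 = -0.9269.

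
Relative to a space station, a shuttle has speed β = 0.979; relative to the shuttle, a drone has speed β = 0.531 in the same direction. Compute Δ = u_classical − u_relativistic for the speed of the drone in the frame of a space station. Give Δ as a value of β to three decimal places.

Galilean: u_cl = 0.531 + 0.979 = 1.5100.
Relativistic: u_rel = (0.531 + 0.979) / (1 + 0.531·0.979) = 1.5100/1.5198 = 0.9935.
Δ = 1.5100 − 0.9935 = 0.5165.
(The classical prediction exceeds c; the relativistic result does not.)

Δ = 0.516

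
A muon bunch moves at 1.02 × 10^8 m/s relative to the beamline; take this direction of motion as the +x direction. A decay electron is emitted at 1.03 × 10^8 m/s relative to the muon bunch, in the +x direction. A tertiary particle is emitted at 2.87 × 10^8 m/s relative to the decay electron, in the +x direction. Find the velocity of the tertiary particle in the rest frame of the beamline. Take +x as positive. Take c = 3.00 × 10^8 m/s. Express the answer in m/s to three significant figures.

Apply u = (u' + v)/(1 + u'v/c²) successively, working outward toward the beamline.
(Dividing each given speed by c = 3.00 × 10^8 m/s to work in units of c.)
Start: velocity of the muon bunch relative to the beamline = 0.3400c.
Compose with the decay electron (u' = 0.343 in the muon bunch frame): u_1 = (0.343 + 0.340) / (1 + 0.343·0.340) = 0.6833/1.1167 = 0.6119.
Compose with the tertiary particle (u' = 0.957 in the decay electron frame): u_2 = (0.957 + 0.612) / (1 + 0.957·0.612) = 1.5686/1.5854 = 0.9894.
So u = 0.9894 × 3.00 × 10^8 m/s.

2.97 × 10^8 m/s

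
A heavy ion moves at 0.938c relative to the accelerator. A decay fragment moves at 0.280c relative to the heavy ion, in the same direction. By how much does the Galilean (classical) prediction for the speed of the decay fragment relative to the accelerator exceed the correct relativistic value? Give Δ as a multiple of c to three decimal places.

Galilean: u_cl = 0.280 + 0.938 = 1.2180.
Relativistic: u_rel = (0.280 + 0.938) / (1 + 0.280·0.938) = 1.2180/1.2626 = 0.9646.
Δ = 1.2180 − 0.9646 = 0.2534.
(The classical prediction exceeds c; the relativistic result does not.)

Δ = 0.253c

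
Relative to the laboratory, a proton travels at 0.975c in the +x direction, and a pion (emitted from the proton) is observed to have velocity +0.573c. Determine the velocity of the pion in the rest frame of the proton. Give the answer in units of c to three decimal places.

-0.911c

Invert the composition law: u' = (u − v)/(1 − uv/c²).
u' = (0.573 − 0.975) / (1 − (0.573)(0.975)) = -0.4020/0.4413 = -0.9109.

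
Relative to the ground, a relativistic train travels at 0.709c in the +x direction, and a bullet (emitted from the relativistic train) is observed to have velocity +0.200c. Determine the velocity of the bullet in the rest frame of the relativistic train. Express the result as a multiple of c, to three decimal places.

Invert the composition law: u' = (u − v)/(1 − uv/c²).
u' = (0.200 − 0.709) / (1 − (0.200)(0.709)) = -0.5090/0.8582 = -0.5931.

-0.593c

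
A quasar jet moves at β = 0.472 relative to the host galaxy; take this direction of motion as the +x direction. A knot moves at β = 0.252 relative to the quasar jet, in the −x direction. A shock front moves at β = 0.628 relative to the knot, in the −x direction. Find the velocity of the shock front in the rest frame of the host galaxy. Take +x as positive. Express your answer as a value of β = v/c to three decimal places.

Apply u = (u' + v)/(1 + u'v/c²) successively, working outward toward the host galaxy.
Start: velocity of the quasar jet relative to the host galaxy = 0.4720c.
Compose with the knot (u' = -0.252 in the quasar jet frame): u_1 = (-0.252 + 0.472) / (1 + (-0.252)·0.472) = 0.2200/0.8811 = 0.2497.
Compose with the shock front (u' = -0.628 in the knot frame): u_2 = (-0.628 + 0.250) / (1 + (-0.628)·0.250) = -0.3783/0.8432 = -0.4487.

β = -0.449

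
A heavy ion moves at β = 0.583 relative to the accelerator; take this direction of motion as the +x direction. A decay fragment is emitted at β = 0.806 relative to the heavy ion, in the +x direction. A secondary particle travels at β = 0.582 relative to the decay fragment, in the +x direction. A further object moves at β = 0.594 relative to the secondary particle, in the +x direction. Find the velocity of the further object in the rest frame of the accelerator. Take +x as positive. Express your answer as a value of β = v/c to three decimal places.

Apply u = (u' + v)/(1 + u'v/c²) successively, working outward toward the accelerator.
Start: velocity of the heavy ion relative to the accelerator = 0.5830c.
Compose with the decay fragment (u' = 0.806 in the heavy ion frame): u_1 = (0.806 + 0.583) / (1 + 0.806·0.583) = 1.3890/1.4699 = 0.9450.
Compose with the secondary particle (u' = 0.582 in the decay fragment frame): u_2 = (0.582 + 0.945) / (1 + 0.582·0.945) = 1.5270/1.5500 = 0.9852.
Compose with the further object (u' = 0.594 in the secondary particle frame): u_3 = (0.594 + 0.985) / (1 + 0.594·0.985) = 1.5792/1.5852 = 0.9962.

β = 0.996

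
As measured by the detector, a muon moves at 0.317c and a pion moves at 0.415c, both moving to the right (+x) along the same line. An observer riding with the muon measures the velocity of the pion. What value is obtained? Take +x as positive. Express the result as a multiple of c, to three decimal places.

+0.113c

β_A = 0.317, β_B = 0.415.
Transform to A's frame with the inverse velocity-addition law: u' = (u − v)/(1 − uv/c²), taking u = β_B and v = β_A.
u' = (0.415 − 0.317) / (1 − (0.317)(0.415)) = 0.0980/0.8684 = 0.1128.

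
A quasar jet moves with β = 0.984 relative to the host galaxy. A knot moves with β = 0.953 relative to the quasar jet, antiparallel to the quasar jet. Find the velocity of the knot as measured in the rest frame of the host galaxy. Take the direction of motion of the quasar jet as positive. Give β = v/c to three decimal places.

With v = 0.984 and u' = -0.953 (in units of c),
u = (u' + v)/(1 + u'v/c²):
u = (-0.953 + 0.984) / (1 + (-0.953)·0.984) = 0.0310/0.0622 = 0.4980
(Galilean addition would give +0.031c.)

β = +0.498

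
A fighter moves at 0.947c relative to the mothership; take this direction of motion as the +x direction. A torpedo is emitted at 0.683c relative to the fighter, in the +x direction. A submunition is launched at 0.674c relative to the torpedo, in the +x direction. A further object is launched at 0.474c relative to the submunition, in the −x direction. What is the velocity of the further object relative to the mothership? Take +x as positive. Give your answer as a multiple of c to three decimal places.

+0.994c

Apply u = (u' + v)/(1 + u'v/c²) successively, working outward toward the mothership.
Start: velocity of the fighter relative to the mothership = 0.9470c.
Compose with the torpedo (u' = 0.683 in the fighter frame): u_1 = (0.683 + 0.947) / (1 + 0.683·0.947) = 1.6300/1.6468 = 0.9898.
Compose with the submunition (u' = 0.674 in the torpedo frame): u_2 = (0.674 + 0.990) / (1 + 0.674·0.990) = 1.6638/1.6671 = 0.9980.
Compose with the further object (u' = -0.474 in the submunition frame): u_3 = (-0.474 + 0.998) / (1 + (-0.474)·0.998) = 0.5240/0.5269 = 0.9944.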